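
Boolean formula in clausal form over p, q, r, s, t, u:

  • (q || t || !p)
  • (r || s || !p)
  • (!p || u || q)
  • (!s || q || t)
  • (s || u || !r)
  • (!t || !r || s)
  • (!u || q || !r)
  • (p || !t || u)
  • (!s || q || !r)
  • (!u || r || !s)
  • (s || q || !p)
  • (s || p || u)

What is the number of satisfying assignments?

16

Split on s, then p.
  s=T, p=T: t free; 3 ways for (q,r,u) × 2^1 = 6.
  s=T, p=F: remaining (q,r,t,u) ∈ {(T,F,F,F); (T,T,F,F); (T,T,F,T); (T,T,T,T)} — 4.
  s=F, p=T: remaining (q,r,t,u) ∈ {(T,T,F,T)} — 1.
  s=F, p=F: 5 of the 16 assignments to (q,r,t,u) work.
Total: 6 + 4 + 1 + 5 = 16.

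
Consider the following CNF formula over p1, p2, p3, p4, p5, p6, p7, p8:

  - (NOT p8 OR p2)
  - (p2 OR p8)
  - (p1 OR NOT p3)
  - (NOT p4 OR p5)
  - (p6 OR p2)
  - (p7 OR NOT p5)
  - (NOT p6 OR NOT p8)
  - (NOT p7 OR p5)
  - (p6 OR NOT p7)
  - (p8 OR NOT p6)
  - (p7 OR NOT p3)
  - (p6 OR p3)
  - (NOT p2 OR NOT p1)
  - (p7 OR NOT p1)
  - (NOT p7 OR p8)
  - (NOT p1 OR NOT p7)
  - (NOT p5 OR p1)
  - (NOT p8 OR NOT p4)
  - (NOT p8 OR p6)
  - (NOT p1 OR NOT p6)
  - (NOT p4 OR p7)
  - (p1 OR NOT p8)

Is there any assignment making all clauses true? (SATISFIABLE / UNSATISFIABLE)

p7 = True:
  propagation gives p5=True, p6=True, p8=False; an empty clause results — contradiction.
p7 = False:
  propagation gives p5=False, p4=False, p3=False, p6=True; an empty clause results — contradiction.
Every branch closes, so no satisfying assignment exists.

UNSATISFIABLE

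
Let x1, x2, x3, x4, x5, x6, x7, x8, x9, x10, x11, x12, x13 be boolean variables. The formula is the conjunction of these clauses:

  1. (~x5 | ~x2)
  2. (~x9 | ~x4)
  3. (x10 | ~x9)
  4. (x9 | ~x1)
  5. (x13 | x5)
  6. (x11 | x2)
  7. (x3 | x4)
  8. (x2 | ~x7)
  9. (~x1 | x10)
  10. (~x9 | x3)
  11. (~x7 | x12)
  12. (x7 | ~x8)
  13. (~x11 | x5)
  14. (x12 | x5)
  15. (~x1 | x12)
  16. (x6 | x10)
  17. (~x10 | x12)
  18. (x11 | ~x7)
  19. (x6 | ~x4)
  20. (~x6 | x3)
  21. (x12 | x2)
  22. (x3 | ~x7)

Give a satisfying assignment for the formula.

x1 occurs only negated in the remaining clauses — set x1 = False.
Pure literal: x3 appears only positively; assign x3 = True.
Try x2 = False.
  then x11 is forced to True.
  then x7 is forced to False.
  then x8 is forced to False.
  then x5 is forced to True.
  then x12 is forced to True.
The remaining clauses are satisfied by x4 = True, x6 = True, x9 = False, x10 = True, x13 = True.
Check each clause:
  1. (~x2 | ~x5) — ~x2 is true.
  2. (~x4 | ~x9) — ~x9 is true.
  3. (x10 | ~x9) — x10 is true.
  4. (~x1 | x9) — ~x1 is true.
  5. (x13 | x5) — x5 is true.
  6. (x2 | x11) — x11 is true.
  7. (x4 | x3) — x3 is true.
  8. (x2 | ~x7) — ~x7 is true.
  9. (~x1 | x10) — x10 is true.
  10. (~x9 | x3) — x3 is true.
  11. (~x7 | x12) — ~x7 is true.
  12. (x7 | ~x8) — ~x8 is true.
  13. (x5 | ~x11) — x5 is true.
  14. (x5 | x12) — x12 is true.
  15. (~x1 | x12) — x12 is true.
  16. (x10 | x6) — x10 is true.
  17. (x12 | ~x10) — x12 is true.
  18. (x11 | ~x7) — ~x7 is true.
  19. (~x4 | x6) — x6 is true.
  20. (~x6 | x3) — x3 is true.
  21. (x12 | x2) — x12 is true.
  22. (x3 | ~x7) — ~x7 is true.

x1=F, x2=F, x3=T, x4=T, x5=T, x6=T, x7=F, x8=F, x9=F, x10=T, x11=T, x12=T, x13=T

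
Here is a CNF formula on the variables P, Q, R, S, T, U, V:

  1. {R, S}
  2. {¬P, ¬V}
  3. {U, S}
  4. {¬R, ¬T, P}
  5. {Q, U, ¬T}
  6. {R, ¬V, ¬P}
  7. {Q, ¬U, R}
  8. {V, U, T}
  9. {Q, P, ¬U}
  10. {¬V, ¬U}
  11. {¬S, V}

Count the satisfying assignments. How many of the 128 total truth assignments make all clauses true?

Case analysis on U and V:
  U=T, V=T: a clause becomes empty — 0.
  U=T, V=F: 5 of the 32 assignments to (P,Q,R,S,T) work.
  U=F, V=T: 5 of the 32 assignments to (P,Q,R,S,T) work.
  U=F, V=F: a clause becomes empty — 0.
Total: 0 + 5 + 5 + 0 = 10.

10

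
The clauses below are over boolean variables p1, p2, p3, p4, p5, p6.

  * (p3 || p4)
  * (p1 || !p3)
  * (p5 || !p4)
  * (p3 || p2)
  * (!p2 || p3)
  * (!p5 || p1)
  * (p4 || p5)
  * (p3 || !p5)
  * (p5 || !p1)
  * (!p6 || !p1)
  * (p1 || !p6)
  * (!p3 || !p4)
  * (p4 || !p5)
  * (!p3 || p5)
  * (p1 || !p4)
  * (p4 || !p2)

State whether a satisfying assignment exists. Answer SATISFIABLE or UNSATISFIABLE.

UNSATISFIABLE

p3 = True:
  propagation gives p1=True, p5=True, p6=False, p4=False; an empty clause results — contradiction.
p3 = False:
  propagation gives p4=True, p5=True; an empty clause results — contradiction.
Every branch closes, so no satisfying assignment exists.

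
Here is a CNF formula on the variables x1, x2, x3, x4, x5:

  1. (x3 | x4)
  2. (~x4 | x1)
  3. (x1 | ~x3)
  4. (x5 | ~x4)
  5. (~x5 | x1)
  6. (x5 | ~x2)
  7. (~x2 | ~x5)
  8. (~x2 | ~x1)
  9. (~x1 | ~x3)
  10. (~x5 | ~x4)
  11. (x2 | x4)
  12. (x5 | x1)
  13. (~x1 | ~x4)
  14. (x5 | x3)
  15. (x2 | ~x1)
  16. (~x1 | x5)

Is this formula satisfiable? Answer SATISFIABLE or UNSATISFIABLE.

UNSATISFIABLE

x1 = True:
  propagation gives x2=False; an empty clause results — contradiction.
x1 = False:
  propagation gives x4=False, x3=True; an empty clause results — contradiction.
Every branch closes, so no satisfying assignment exists.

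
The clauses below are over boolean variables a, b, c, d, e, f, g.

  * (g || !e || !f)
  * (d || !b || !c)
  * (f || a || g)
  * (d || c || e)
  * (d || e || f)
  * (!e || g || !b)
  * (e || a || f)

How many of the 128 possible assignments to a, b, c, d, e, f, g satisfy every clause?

60

Split on e, then f.
  e=1, f=1: a free; 7 ways for (b,c,d,g) × 2^1 = 14.
  e=1, f=0: 18 of the 32 assignments to (a,b,c,d,g) work.
  e=0, f=1: a, g free; 5 ways for (b,c,d) × 2^2 = 20.
  e=0, f=0: forces a=1; d=1; b, c, g free → 2^3 = 8.
Total: 14 + 18 + 20 + 8 = 60.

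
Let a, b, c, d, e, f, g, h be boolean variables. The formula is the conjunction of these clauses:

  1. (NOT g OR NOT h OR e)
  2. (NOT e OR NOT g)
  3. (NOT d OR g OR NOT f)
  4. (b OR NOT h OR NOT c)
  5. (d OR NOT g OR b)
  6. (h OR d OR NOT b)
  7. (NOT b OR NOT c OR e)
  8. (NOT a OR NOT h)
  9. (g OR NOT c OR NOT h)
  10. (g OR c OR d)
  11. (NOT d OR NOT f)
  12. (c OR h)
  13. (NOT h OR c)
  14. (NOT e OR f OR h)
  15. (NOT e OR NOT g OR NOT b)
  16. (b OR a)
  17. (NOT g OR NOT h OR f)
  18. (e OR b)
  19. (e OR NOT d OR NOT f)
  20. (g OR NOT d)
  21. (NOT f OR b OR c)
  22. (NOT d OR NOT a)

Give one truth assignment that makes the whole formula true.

a=True  b=False  c=True  d=False  e=True  f=True  g=False  h=False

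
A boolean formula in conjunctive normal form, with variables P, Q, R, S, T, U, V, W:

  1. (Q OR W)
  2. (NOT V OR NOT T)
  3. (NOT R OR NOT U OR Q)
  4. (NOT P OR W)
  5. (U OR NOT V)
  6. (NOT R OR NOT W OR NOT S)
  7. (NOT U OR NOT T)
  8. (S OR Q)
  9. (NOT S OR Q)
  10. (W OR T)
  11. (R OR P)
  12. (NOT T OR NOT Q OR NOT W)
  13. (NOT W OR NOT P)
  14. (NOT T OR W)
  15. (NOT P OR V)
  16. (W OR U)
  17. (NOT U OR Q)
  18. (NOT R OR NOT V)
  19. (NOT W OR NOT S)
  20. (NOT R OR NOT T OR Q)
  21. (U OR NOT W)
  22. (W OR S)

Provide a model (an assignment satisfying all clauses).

P = F  Q = T  R = T  S = F  T = F  U = T  V = F  W = T

Check each clause:
  1. (Q OR W) — W is true.
  2. (NOT T OR NOT V) — NOT V is true.
  3. (NOT R OR NOT U OR Q) — Q is true.
  4. (NOT P OR W) — W is true.
  5. (U OR NOT V) — NOT V is true.
  6. (NOT W OR NOT S OR NOT R) — NOT S is true.
  7. (NOT U OR NOT T) — NOT T is true.
  8. (S OR Q) — Q is true.
  9. (Q OR NOT S) — Q is true.
  10. (W OR T) — W is true.
  11. (P OR R) — R is true.
  12. (NOT T OR NOT W OR NOT Q) — NOT T is true.
  13. (NOT W OR NOT P) — NOT P is true.
  14. (NOT T OR W) — W is true.
  15. (NOT P OR V) — NOT P is true.
  16. (W OR U) — W is true.
  17. (NOT U OR Q) — Q is true.
  18. (NOT V OR NOT R) — NOT V is true.
  19. (NOT W OR NOT S) — NOT S is true.
  20. (NOT R OR Q OR NOT T) — Q is true.
  21. (NOT W OR U) — U is true.
  22. (S OR W) — W is true.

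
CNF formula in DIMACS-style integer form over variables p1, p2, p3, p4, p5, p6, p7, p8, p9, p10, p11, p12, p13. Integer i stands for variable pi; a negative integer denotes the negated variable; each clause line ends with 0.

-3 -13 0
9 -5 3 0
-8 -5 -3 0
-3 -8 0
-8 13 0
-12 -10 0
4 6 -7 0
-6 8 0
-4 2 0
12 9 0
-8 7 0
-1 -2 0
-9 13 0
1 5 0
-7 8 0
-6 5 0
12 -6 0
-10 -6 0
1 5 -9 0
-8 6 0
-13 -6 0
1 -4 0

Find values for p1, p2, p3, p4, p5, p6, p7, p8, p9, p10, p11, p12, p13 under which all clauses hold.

p1=0, p2=0, p3=1, p4=0, p5=1, p6=0, p7=0, p8=0, p9=0, p10=0, p11=1, p12=1, p13=0

p10 occurs only negated in the remaining clauses — set p10 = False.
Set p1 = False and propagate.
  then p5 is forced to True.
  then p4 is forced to False.
Set p3 = True and propagate.
  then p13 is forced to False.
  then p8 is forced to False.
  then p6 is forced to False.
  then p7 is forced to False.
  then p9 is forced to False.
  then p12 is forced to True.
p2, p11 are now unconstrained; take p2 = False, p11 = True.
Every clause has at least one true literal under this assignment.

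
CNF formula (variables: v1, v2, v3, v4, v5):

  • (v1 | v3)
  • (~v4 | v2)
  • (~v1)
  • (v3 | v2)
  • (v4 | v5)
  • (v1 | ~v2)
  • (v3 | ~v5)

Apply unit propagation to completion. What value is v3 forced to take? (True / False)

True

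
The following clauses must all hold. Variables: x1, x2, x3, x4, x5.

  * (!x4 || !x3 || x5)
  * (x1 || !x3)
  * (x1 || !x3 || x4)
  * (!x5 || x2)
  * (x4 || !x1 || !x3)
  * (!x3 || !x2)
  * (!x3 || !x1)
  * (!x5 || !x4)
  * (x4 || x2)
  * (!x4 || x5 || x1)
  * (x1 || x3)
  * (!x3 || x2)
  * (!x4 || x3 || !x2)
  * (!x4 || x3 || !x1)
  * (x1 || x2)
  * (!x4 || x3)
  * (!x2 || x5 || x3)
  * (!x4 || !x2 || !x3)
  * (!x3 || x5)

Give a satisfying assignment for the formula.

x1=True  x2=True  x3=False  x4=False  x5=True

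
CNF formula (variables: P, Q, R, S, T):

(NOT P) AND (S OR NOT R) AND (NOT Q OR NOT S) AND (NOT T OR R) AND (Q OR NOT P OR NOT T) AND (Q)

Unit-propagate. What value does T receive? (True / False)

(NOT P) stands alone — P = False.
Unit clause (Q) sets Q = True.
From (NOT Q OR NOT S) and Q = True: S = False.
(NOT R OR S): since S = False, the clause reduces to (NOT R). R = False.
(NOT T OR R) with R = False leaves only NOT T, so T = False.

False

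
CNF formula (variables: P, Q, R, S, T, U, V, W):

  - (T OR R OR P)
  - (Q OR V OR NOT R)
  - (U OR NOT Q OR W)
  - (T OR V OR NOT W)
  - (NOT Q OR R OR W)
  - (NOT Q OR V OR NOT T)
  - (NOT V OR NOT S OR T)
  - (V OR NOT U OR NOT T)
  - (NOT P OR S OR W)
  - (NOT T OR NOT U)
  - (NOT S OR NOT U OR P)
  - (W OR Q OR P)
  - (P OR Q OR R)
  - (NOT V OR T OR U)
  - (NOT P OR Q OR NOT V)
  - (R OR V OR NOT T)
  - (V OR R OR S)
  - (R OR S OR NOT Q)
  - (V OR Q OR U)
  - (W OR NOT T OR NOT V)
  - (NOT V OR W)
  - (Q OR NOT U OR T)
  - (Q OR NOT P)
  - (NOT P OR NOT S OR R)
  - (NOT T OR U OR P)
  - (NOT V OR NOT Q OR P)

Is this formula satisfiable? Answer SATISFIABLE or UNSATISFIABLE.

SATISFIABLE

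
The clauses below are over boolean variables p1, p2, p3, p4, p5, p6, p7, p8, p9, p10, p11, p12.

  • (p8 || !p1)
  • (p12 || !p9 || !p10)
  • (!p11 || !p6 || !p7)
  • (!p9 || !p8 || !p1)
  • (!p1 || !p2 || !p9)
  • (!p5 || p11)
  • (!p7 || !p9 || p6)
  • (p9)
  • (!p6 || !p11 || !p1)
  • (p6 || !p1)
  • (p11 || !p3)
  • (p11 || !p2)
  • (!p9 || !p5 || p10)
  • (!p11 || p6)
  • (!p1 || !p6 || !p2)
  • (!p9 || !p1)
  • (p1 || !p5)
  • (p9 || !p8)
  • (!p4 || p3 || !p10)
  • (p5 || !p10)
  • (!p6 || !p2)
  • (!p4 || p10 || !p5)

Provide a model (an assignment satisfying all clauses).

p1=False, p2=False, p3=False, p4=False, p5=False, p6=True, p7=False, p8=False, p9=True, p10=False, p11=False, p12=False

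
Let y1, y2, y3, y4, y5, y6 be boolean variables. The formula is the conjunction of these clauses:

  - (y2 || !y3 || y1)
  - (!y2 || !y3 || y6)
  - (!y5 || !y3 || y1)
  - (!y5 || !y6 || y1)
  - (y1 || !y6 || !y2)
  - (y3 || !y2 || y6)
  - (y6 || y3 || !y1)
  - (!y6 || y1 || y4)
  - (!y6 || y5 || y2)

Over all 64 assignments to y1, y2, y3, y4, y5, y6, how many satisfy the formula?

20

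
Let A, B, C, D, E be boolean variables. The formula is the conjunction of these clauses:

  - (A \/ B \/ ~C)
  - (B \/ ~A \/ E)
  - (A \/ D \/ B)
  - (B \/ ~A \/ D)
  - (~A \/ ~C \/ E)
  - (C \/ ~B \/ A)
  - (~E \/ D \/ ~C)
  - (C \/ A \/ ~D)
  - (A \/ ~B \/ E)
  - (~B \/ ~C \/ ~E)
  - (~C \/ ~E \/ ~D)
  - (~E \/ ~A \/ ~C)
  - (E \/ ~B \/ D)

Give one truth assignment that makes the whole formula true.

Try A = True.
Set B = False and propagate.
  then E is forced to True.
  then D is forced to True.
  then C is forced to False.
Every clause has at least one true literal under this assignment.
Check each clause:
  1. (~C \/ B \/ A) — A is true.
  2. (~A \/ E \/ B) — E is true.
  3. (D \/ A \/ B) — A is true.
  4. (~A \/ D \/ B) — D is true.
  5. (E \/ ~A \/ ~C) — E is true.
  6. (~B \/ C \/ A) — A is true.
  7. (~C \/ D \/ ~E) — D is true.
  8. (A \/ C \/ ~D) — A is true.
  9. (A \/ E \/ ~B) — A is true.
  10. (~C \/ ~E \/ ~B) — ~C is true.
  11. (~C \/ ~D \/ ~E) — ~C is true.
  12. (~E \/ ~A \/ ~C) — ~C is true.
  13. (E \/ ~B \/ D) — D is true.

A=True, B=False, C=False, D=True, E=True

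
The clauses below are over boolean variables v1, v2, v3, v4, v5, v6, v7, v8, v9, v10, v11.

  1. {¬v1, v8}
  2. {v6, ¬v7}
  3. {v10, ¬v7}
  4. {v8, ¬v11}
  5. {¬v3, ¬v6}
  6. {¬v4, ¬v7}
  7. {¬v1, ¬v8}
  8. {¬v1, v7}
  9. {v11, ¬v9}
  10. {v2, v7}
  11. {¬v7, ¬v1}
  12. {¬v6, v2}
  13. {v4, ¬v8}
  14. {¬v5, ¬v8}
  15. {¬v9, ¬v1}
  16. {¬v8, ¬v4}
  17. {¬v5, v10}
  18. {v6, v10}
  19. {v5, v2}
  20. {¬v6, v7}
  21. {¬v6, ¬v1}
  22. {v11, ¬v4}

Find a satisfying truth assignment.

v1=0, v2=1, v3=0, v4=0, v5=1, v6=0, v7=0, v8=0, v9=0, v10=1, v11=0

Check each clause:
  1. {¬v1, v8} — ¬v1 is true.
  2. {¬v7, v6} — ¬v7 is true.
  3. {¬v7, v10} — ¬v7 is true.
  4. {v8, ¬v11} — ¬v11 is true.
  5. {¬v3, ¬v6} — ¬v6 is true.
  6. {¬v4, ¬v7} — ¬v7 is true.
  7. {¬v1, ¬v8} — ¬v8 is true.
  8. {v7, ¬v1} — ¬v1 is true.
  9. {¬v9, v11} — ¬v9 is true.
  10. {v7, v2} — v2 is true.
  11. {¬v1, ¬v7} — ¬v7 is true.
  12. {v2, ¬v6} — v2 is true.
  13. {v4, ¬v8} — ¬v8 is true.
  14. {¬v5, ¬v8} — ¬v8 is true.
  15. {¬v9, ¬v1} — ¬v1 is true.
  16. {¬v8, ¬v4} — ¬v8 is true.
  17. {¬v5, v10} — v10 is true.
  18. {v10, v6} — v10 is true.
  19. {v2, v5} — v2 is true.
  20. {¬v6, v7} — ¬v6 is true.
  21. {¬v6, ¬v1} — ¬v6 is true.
  22. {¬v4, v11} — ¬v4 is true.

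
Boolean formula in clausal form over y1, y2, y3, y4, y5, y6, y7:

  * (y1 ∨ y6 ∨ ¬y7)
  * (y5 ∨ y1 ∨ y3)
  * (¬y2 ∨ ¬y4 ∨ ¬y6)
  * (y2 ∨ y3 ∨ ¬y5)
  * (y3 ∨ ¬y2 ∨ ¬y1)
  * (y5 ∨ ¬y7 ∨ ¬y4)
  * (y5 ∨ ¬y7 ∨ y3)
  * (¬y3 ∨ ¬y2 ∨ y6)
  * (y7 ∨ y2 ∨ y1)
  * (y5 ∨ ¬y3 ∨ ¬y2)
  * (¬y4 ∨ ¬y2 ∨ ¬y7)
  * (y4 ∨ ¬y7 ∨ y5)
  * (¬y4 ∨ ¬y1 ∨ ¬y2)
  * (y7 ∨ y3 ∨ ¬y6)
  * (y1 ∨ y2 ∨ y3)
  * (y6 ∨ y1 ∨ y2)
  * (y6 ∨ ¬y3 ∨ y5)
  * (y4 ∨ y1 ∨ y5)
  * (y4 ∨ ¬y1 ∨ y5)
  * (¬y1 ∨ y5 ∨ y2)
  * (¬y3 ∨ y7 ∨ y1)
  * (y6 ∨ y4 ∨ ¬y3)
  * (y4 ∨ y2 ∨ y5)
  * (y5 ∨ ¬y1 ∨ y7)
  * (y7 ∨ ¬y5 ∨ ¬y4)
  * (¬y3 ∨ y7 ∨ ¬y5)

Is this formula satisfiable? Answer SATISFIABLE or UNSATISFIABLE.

SATISFIABLE

Branch on y1: take y1 = True.
The remaining clauses are satisfied by y2 = False, y3 = True, y4 = True, y5 = True, y6 = True, y7 = True.
So y1=T, y2=F, y3=T, y4=T, y5=T, y6=T, y7=T is a satisfying assignment.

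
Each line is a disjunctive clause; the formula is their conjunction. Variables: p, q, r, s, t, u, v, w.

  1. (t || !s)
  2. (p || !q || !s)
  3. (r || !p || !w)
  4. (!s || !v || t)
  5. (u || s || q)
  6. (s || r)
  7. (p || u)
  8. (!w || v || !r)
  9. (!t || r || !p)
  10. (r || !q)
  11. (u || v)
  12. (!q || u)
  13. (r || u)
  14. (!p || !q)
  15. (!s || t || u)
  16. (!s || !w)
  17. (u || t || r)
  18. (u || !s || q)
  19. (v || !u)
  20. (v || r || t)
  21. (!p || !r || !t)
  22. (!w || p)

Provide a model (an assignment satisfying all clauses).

w occurs only negated in the remaining clauses — set w = False.
Try p = False.
  then u is forced to True.
  then v is forced to True.
Set q = False and propagate.
Set r = True and propagate.
The remaining clauses are satisfied by s = False, t = True.

p = False  q = False  r = True  s = False  t = True  u = True  v = True  w = False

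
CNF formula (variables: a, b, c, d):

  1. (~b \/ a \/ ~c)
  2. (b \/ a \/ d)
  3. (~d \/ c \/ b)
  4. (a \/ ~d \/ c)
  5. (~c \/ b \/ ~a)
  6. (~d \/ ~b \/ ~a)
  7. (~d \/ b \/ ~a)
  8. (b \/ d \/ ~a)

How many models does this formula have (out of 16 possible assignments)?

4

The models are:
  a=0 b=0 c=1 d=1
  a=0 b=1 c=0 d=0
  a=1 b=1 c=0 d=0
  a=1 b=1 c=1 d=0
That's 4 in total.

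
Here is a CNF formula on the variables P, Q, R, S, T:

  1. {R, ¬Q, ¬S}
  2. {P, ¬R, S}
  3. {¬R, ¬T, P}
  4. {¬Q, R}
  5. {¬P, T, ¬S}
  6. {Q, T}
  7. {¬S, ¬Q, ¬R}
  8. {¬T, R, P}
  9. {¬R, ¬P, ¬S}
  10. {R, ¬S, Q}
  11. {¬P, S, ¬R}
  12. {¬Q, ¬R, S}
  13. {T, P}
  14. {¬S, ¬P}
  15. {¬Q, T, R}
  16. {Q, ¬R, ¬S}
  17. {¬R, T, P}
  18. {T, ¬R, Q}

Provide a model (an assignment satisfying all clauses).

Branch on P: take P = True.
  then S is forced to False.
  then R is forced to False.
  then Q is forced to False.
  then T is forced to True.
Check each clause:
  1. {¬Q, ¬S, R} — ¬S is true.
  2. {S, P, ¬R} — P is true.
  3. {¬R, P, ¬T} — P is true.
  4. {¬Q, R} — ¬Q is true.
  5. {¬P, T, ¬S} — ¬S is true.
  6. {Q, T} — T is true.
  7. {¬R, ¬S, ¬Q} — ¬S is true.
  8. {P, R, ¬T} — P is true.
  9. {¬R, ¬P, ¬S} — ¬S is true.
  10. {R, ¬S, Q} — ¬S is true.
  11. {¬R, S, ¬P} — ¬R is true.
  12. {¬R, ¬Q, S} — ¬R is true.
  13. {T, P} — P is true.
  14. {¬P, ¬S} — ¬S is true.
  15. {T, R, ¬Q} — T is true.
  16. {¬R, Q, ¬S} — ¬S is true.
  17. {P, ¬R, T} — P is true.
  18. {T, ¬R, Q} — ¬R is true.

P=1, Q=0, R=0, S=0, T=1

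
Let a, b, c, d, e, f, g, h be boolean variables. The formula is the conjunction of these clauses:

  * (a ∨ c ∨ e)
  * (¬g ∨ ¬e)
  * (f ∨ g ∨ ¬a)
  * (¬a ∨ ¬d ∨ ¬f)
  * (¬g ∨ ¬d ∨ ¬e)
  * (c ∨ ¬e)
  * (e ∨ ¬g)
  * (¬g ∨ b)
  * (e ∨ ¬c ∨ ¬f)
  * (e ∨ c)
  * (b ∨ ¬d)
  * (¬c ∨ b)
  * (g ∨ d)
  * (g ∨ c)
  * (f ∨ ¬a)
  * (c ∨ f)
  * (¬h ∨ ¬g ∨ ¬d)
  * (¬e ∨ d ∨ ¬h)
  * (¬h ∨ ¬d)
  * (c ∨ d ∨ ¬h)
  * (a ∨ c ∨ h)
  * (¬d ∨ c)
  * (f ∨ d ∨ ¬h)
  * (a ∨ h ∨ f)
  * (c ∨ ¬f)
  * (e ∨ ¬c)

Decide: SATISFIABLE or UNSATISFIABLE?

Pure literal: b appears only positively; assign b = True.
Try a = False.
Try c = True.
  then e is forced to True.
  then g is forced to False.
  then d is forced to True.
  then h is forced to False.
  then f is forced to True.
Every clause has at least one true literal under this assignment.
So a=F, b=T, c=T, d=T, e=T, f=T, g=F, h=F is a satisfying assignment.

SATISFIABLE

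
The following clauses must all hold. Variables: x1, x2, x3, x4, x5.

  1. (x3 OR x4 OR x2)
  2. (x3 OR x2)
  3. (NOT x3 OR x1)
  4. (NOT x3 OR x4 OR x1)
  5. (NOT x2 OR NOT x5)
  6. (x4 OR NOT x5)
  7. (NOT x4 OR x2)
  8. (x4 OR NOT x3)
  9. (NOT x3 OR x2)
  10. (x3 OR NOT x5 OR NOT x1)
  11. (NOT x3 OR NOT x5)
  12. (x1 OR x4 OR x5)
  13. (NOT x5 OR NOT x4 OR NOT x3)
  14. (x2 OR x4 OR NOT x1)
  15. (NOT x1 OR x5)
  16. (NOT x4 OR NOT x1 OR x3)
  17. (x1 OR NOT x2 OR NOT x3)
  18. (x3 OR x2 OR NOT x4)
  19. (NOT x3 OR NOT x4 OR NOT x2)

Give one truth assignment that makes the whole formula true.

Set x1 = False and propagate.
  then x3 is forced to False.
  then x2 is forced to True.
  then x5 is forced to False.
  then x4 is forced to True.
Every clause has at least one true literal under this assignment.

x1=False, x2=True, x3=False, x4=True, x5=False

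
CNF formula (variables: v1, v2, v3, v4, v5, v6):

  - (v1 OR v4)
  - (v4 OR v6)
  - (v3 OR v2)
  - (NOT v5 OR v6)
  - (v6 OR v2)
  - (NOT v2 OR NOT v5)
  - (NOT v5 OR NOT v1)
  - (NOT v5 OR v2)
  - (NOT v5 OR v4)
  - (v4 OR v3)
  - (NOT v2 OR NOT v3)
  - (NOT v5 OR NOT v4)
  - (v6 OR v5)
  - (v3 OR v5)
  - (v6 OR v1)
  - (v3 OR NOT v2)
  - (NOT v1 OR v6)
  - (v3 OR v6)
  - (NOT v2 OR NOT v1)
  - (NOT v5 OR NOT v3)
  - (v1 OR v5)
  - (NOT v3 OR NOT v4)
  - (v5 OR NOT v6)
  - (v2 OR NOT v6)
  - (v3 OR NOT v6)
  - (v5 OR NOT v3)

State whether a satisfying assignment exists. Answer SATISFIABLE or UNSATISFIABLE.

UNSATISFIABLE

v5 = True:
  propagation gives v6=True, v2=False; an empty clause results — contradiction.
v5 = False:
  propagation gives v6=True; an empty clause results — contradiction.
Every branch closes, so no satisfying assignment exists.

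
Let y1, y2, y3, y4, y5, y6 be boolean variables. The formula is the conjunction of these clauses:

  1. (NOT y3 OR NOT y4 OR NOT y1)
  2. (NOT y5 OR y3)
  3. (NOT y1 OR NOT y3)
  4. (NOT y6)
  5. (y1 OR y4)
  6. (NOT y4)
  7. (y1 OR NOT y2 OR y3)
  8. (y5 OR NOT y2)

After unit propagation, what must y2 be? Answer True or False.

False

Unit clause (NOT y6) sets y6 = False.
Unit clause (NOT y4) sets y4 = False.
In (y1 OR y4), y4 is now false; y1 must hold, so y1 = True.
(NOT y3 OR NOT y1) with y1 = True leaves only NOT y3, so y3 = False.
(NOT y5 OR y3): since y3 = False, the clause reduces to (NOT y5). y5 = False.
In (y5 OR NOT y2), y5 is now false; NOT y2 must hold, so y2 = False.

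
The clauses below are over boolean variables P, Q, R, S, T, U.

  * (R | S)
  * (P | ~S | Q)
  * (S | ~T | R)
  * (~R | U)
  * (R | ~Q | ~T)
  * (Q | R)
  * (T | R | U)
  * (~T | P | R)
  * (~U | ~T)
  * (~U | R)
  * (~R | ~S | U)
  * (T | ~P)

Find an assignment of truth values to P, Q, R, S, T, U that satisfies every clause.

Branch on P: take P = False.
Try Q = True.
For the remaining variables, R = True, S = False, T = False, U = True works.

P = 0, Q = 1, R = 1, S = 0, T = 0, U = 1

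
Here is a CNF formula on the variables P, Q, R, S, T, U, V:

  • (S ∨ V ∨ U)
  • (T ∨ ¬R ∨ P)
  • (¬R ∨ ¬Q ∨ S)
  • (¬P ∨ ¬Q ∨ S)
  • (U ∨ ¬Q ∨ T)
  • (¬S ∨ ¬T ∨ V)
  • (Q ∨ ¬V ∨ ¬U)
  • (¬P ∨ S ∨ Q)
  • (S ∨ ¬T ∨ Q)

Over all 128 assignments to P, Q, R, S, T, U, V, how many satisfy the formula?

34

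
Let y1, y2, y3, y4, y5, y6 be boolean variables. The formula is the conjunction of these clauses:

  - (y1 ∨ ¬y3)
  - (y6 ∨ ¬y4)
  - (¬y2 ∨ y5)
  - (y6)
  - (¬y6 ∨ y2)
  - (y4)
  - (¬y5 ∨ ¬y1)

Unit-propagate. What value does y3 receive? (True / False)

(y6) is a unit clause: y6 = True.
(¬y6 ∨ y2): since y6 = True, the clause reduces to (y2). y2 = True.
(¬y2 ∨ y5): since y2 = True, the clause reduces to (y5). y5 = True.
(y4) is a unit clause: y4 = True.
(¬y5 ∨ ¬y1): since y5 = True, the clause reduces to (¬y1). y1 = False.
From (y1 ∨ ¬y3) and y1 = False: y3 = False.

False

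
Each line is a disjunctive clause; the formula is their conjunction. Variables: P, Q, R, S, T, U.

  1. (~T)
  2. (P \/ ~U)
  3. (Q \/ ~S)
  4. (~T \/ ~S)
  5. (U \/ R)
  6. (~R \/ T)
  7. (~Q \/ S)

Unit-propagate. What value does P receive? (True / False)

(~T) stands alone — T = False.
In (T \/ ~R), T is now false; ~R must hold, so R = False.
(U \/ R): since R = False, the clause reduces to (U). U = True.
In (P \/ ~U), ~U is now false; P must hold, so P = True.

True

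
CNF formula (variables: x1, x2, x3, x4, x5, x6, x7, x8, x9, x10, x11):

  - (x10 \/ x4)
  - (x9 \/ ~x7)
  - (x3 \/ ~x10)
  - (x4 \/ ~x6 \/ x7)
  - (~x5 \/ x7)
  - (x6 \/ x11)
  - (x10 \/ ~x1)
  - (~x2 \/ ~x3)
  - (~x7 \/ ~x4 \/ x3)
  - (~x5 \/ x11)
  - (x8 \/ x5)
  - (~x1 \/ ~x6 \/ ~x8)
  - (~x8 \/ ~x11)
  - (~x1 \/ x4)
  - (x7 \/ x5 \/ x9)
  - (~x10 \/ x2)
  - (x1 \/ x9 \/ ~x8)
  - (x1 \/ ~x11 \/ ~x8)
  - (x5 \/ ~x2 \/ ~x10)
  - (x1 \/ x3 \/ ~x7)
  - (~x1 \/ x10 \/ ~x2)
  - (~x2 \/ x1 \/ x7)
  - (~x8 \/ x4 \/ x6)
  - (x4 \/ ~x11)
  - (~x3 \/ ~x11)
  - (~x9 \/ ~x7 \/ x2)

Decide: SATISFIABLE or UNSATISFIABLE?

SATISFIABLE

Try x1 = False.
Set x2 = False and propagate.
  then x10 is forced to False.
  then x4 is forced to True.
The remaining clauses are satisfied by x3 = False, x5 = False, x6 = True, x7 = False, x8 = True, x9 = True, x11 = False.
So x1=False, x2=False, x3=False, x4=True, x5=False, x6=True, x7=False, x8=True, x9=True, x10=False, x11=False is a satisfying assignment.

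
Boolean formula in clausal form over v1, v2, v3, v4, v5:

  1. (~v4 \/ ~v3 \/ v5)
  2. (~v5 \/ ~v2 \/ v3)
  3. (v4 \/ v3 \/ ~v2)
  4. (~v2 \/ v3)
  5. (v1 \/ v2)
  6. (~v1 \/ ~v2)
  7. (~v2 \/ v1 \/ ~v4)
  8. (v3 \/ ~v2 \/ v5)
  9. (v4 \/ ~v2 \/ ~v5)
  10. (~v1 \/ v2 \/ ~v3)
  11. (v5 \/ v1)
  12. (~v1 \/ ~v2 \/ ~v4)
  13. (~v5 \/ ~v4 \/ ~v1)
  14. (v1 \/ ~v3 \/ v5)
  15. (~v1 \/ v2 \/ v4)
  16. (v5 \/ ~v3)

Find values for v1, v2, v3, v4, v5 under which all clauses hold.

v1 = 1, v2 = 0, v3 = 0, v4 = 1, v5 = 0

Set v1 = True and propagate.
  then v2 is forced to False.
  then v3 is forced to False.
  then v4 is forced to True.
  then v5 is forced to False.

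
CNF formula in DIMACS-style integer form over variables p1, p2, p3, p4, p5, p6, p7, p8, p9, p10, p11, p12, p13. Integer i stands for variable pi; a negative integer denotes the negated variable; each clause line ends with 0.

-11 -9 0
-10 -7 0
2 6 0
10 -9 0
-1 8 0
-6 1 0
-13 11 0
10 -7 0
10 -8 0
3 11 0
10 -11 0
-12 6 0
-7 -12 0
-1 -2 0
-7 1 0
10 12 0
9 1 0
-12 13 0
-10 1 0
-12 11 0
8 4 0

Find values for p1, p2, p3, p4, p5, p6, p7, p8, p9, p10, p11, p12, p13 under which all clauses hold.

p1=True, p2=False, p3=True, p4=False, p5=False, p6=True, p7=False, p8=True, p9=True, p10=True, p11=False, p12=False, p13=False

Check each clause:
  1. (~p9 | ~p11) — ~p11 is true.
  2. (~p7 | ~p10) — ~p7 is true.
  3. (p2 | p6) — p6 is true.
  4. (p10 | ~p9) — p10 is true.
  5. (p8 | ~p1) — p8 is true.
  6. (p1 | ~p6) — p1 is true.
  7. (~p13 | p11) — ~p13 is true.
  8. (p10 | ~p7) — ~p7 is true.
  9. (p10 | ~p8) — p10 is true.
  10. (p11 | p3) — p3 is true.
  11. (p10 | ~p11) — p10 is true.
  12. (p6 | ~p12) — ~p12 is true.
  13. (~p12 | ~p7) — ~p7 is true.
  14. (~p2 | ~p1) — ~p2 is true.
  15. (p1 | ~p7) — ~p7 is true.
  16. (p12 | p10) — p10 is true.
  17. (p1 | p9) — p9 is true.
  18. (~p12 | p13) — ~p12 is true.
  19. (~p10 | p1) — p1 is true.
  20. (~p12 | p11) — ~p12 is true.
  21. (p4 | p8) — p8 is true.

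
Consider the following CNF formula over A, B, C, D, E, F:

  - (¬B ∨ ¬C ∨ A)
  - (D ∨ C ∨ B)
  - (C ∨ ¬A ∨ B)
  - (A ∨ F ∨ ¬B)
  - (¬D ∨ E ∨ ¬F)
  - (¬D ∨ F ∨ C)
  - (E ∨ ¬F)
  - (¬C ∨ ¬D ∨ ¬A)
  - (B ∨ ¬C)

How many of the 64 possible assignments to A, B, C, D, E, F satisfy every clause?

10

Split on C, then B.
  C=1, B=1: remaining (A,D,E,F) ∈ {(1,0,0,0); (1,0,1,0); (1,0,1,1)} — 3.
  C=1, B=0: a clause becomes empty — 0.
  C=0, B=1: 6 of the 16 assignments to (A,D,E,F) work.
  C=0, B=0: remaining (A,D,E,F) ∈ {(0,1,1,1)} — 1.
Total: 3 + 0 + 6 + 1 = 10.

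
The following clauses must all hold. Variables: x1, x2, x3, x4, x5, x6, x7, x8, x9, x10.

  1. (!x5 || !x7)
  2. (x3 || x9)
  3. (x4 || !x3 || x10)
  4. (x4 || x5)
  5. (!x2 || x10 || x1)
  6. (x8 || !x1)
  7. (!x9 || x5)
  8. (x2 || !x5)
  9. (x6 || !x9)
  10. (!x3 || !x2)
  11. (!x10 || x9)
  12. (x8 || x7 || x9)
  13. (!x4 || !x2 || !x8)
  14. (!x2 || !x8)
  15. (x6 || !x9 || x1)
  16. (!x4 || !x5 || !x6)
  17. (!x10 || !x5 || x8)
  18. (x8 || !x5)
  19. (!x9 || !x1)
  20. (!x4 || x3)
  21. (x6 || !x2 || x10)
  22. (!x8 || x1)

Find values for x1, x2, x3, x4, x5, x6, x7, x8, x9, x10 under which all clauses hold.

Branch on x1: take x1 = True.
  then x8 is forced to True.
  then x2 is forced to False.
  then x5 is forced to False.
  then x4 is forced to True.
  then x9 is forced to False.
  then x3 is forced to True.
  then x10 is forced to False.
x6, x7 are now unconstrained; take x6 = False, x7 = True.

x1=T, x2=F, x3=T, x4=T, x5=F, x6=F, x7=T, x8=T, x9=F, x10=F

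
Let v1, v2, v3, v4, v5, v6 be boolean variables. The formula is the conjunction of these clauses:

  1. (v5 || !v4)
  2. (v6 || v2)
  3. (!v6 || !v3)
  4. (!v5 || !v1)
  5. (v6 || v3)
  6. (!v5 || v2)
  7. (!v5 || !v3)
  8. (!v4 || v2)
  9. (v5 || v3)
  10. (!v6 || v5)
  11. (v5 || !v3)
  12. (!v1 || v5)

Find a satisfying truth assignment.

v1=0  v2=1  v3=0  v4=1  v5=1  v6=1

Check each clause:
  1. (v5 || !v4) — v5 is true.
  2. (v2 || v6) — v2 is true.
  3. (!v6 || !v3) — !v3 is true.
  4. (!v5 || !v1) — !v1 is true.
  5. (v3 || v6) — v6 is true.
  6. (v2 || !v5) — v2 is true.
  7. (!v3 || !v5) — !v3 is true.
  8. (v2 || !v4) — v2 is true.
  9. (v5 || v3) — v5 is true.
  10. (!v6 || v5) — v5 is true.
  11. (!v3 || v5) — v5 is true.
  12. (!v1 || v5) — v5 is true.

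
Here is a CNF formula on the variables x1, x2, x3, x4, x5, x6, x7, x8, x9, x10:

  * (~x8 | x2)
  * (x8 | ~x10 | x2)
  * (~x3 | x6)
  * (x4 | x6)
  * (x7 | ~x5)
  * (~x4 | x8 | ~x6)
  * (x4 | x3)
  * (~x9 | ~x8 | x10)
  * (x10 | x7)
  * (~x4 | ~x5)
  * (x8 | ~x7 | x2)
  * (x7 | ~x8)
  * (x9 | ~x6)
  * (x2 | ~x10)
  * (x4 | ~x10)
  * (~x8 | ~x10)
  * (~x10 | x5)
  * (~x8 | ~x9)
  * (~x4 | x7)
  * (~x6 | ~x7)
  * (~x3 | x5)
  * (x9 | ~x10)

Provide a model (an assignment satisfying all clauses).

x1 = True  x2 = True  x3 = False  x4 = True  x5 = False  x6 = False  x7 = True  x8 = False  x9 = False  x10 = False

x2 occurs only positively in the remaining clauses — set x2 = True.
Branch on x3: take x3 = False.
  then x4 is forced to True.
  then x5 is forced to False.
  then x10 is forced to False.
  then x7 is forced to True.
  then x6 is forced to False.
Set x8 = False and propagate.
x1, x9 are now unconstrained; take x1 = True, x9 = False.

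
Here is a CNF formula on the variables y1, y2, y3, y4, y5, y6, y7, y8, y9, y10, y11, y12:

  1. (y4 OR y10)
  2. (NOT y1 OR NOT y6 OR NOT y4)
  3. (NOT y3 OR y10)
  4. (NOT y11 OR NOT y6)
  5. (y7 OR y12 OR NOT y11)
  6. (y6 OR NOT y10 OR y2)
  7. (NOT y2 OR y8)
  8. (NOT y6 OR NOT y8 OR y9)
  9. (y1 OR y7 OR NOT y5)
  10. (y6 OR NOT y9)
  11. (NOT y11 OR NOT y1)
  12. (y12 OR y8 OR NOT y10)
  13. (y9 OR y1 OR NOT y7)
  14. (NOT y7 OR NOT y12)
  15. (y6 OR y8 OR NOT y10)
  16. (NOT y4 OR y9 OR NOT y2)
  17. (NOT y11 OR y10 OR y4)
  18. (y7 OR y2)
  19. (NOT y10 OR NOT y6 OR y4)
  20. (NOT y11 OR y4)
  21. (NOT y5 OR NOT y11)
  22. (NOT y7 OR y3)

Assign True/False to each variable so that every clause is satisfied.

y1 = False, y2 = True, y3 = False, y4 = True, y5 = False, y6 = True, y7 = False, y8 = True, y9 = True, y10 = True, y11 = False, y12 = True

Check each clause:
  1. (y10 OR y4) — y10 is true.
  2. (NOT y4 OR NOT y6 OR NOT y1) — NOT y1 is true.
  3. (NOT y3 OR y10) — y10 is true.
  4. (NOT y6 OR NOT y11) — NOT y11 is true.
  5. (y7 OR y12 OR NOT y11) — y12 is true.
  6. (y2 OR NOT y10 OR y6) — y2 is true.
  7. (y8 OR NOT y2) — y8 is true.
  8. (NOT y8 OR y9 OR NOT y6) — y9 is true.
  9. (y1 OR NOT y5 OR y7) — NOT y5 is true.
  10. (y6 OR NOT y9) — y6 is true.
  11. (NOT y1 OR NOT y11) — NOT y11 is true.
  12. (y8 OR y12 OR NOT y10) — y8 is true.
  13. (NOT y7 OR y9 OR y1) — y9 is true.
  14. (NOT y12 OR NOT y7) — NOT y7 is true.
  15. (NOT y10 OR y6 OR y8) — y8 is true.
  16. (y9 OR NOT y2 OR NOT y4) — y9 is true.
  17. (y10 OR y4 OR NOT y11) — y10 is true.
  18. (y7 OR y2) — y2 is true.
  19. (NOT y10 OR NOT y6 OR y4) — y4 is true.
  20. (y4 OR NOT y11) — y4 is true.
  21. (NOT y5 OR NOT y11) — NOT y5 is true.
  22. (y3 OR NOT y7) — NOT y7 is true.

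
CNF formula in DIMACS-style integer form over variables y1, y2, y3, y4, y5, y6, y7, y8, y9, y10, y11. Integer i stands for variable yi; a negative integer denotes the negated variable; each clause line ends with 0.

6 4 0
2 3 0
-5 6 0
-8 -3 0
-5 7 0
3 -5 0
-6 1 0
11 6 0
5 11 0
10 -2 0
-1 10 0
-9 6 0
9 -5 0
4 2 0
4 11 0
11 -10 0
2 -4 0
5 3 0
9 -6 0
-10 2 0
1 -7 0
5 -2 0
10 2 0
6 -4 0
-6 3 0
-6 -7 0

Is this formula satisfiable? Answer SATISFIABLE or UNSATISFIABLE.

y6 = True:
  propagation gives y1=True, y10=True, y11=True, y9=True; an empty clause results — contradiction.
y6 = False:
  propagation gives y4=True; an empty clause results — contradiction.
Every branch closes, so no satisfying assignment exists.

UNSATISFIABLE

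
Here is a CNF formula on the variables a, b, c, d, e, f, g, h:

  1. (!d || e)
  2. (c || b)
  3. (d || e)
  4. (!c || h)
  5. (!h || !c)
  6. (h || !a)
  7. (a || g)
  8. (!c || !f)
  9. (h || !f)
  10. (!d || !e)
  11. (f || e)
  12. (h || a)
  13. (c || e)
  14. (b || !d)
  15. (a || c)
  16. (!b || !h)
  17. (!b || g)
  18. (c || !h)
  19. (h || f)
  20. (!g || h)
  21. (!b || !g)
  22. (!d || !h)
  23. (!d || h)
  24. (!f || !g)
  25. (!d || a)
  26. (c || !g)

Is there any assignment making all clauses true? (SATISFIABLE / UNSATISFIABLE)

h = True:
  propagation gives c=False; an empty clause results — contradiction.
h = False:
  propagation gives c=False, b=True, a=False; an empty clause results — contradiction.
Every branch closes, so no satisfying assignment exists.

UNSATISFIABLE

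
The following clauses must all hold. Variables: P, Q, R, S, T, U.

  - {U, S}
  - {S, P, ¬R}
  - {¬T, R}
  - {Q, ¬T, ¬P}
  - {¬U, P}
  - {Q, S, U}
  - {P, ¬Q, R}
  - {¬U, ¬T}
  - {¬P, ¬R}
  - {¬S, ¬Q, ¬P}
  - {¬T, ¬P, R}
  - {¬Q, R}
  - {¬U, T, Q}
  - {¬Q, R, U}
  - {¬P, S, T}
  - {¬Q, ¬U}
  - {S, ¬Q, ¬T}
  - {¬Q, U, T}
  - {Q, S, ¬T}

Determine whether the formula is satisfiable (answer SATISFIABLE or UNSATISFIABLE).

SATISFIABLE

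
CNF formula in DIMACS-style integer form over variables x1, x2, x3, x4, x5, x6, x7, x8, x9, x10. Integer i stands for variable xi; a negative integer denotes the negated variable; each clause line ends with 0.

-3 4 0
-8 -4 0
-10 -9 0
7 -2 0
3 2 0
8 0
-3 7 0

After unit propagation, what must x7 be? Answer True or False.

True

(x8) is a unit clause: x8 = True.
(¬x4 ∨ ¬x8) with x8 = True leaves only ¬x4, so x4 = False.
From (x4 ∨ ¬x3) and x4 = False: x3 = False.
In (x2 ∨ x3), x3 is now false; x2 must hold, so x2 = True.
From (x7 ∨ ¬x2) and x2 = True: x7 = True.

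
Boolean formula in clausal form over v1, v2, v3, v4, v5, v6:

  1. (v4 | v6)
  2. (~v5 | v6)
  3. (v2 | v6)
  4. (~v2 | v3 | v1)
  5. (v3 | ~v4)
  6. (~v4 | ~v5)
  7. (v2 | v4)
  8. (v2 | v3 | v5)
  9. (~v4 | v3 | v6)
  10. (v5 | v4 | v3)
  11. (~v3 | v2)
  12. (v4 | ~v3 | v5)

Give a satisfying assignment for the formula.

Pure literal: v1 appears only positively; assign v1 = True.
Pure literal: v6 appears only positively; assign v6 = True.
Try v2 = True.
Try v3 = True.
For the remaining variables, v4 = False, v5 = True works.
Check each clause:
  1. (v6 | v4) — v6 is true.
  2. (v6 | ~v5) — v6 is true.
  3. (v6 | v2) — v2 is true.
  4. (v3 | ~v2 | v1) — v1 is true.
  5. (v3 | ~v4) — v3 is true.
  6. (~v5 | ~v4) — ~v4 is true.
  7. (v4 | v2) — v2 is true.
  8. (v3 | v2 | v5) — v2 is true.
  9. (~v4 | v6 | v3) — v3 is true.
  10. (v4 | v5 | v3) — v3 is true.
  11. (~v3 | v2) — v2 is true.
  12. (v5 | ~v3 | v4) — v5 is true.

v1=True, v2=True, v3=True, v4=False, v5=True, v6=True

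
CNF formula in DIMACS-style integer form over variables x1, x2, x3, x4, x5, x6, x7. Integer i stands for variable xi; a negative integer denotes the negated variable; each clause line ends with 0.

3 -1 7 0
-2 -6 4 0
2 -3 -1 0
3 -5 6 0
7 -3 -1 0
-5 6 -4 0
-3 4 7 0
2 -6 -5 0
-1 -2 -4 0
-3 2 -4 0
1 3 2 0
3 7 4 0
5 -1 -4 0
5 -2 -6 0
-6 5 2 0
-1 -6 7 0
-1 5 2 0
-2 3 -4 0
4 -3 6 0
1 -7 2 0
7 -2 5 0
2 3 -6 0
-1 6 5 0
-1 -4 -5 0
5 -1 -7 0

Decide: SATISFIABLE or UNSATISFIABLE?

SATISFIABLE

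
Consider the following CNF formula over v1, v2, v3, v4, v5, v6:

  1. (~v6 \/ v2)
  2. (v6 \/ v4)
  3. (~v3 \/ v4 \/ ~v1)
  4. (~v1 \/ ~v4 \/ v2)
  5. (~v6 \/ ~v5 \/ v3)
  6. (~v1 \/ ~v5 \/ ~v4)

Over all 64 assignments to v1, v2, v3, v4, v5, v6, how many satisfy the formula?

Split on v4, then v1.
  v4=T, v1=T: remaining (v2,v3,v5,v6) ∈ {(T,F,F,F); (T,F,F,T); (T,T,F,F); (T,T,F,T)} — 4.
  v4=T, v1=F: 11 of the 16 assignments to (v2,v3,v5,v6) work.
  v4=F, v1=T: remaining (v2,v3,v5,v6) ∈ {(T,F,F,T)} — 1.
  v4=F, v1=F: remaining (v2,v3,v5,v6) ∈ {(T,F,F,T); (T,T,F,T); (T,T,T,T)} — 3.
Total: 4 + 11 + 1 + 3 = 19.

19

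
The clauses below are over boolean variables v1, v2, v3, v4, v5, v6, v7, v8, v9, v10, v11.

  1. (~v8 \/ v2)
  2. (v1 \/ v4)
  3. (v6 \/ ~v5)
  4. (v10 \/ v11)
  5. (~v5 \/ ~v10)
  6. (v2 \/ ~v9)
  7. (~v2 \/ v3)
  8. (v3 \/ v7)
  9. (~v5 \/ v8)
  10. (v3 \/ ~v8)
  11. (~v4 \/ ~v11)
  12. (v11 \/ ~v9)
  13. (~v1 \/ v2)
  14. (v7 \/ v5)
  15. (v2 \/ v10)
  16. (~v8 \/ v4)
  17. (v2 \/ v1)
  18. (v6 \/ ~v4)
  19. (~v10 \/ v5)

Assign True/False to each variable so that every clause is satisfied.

v3 occurs only positively in the remaining clauses — set v3 = True.
Pure literal: v7 appears only positively; assign v7 = True.
Branch on v1: take v1 = True.
  then v2 is forced to True.
Set v4 = False and propagate.
  then v8 is forced to False.
  then v5 is forced to False.
  then v10 is forced to False.
  then v11 is forced to True.
v6, v9 are now unconstrained; take v6 = False, v9 = True.

v1=True, v2=True, v3=True, v4=False, v5=False, v6=False, v7=True, v8=False, v9=True, v10=False, v11=True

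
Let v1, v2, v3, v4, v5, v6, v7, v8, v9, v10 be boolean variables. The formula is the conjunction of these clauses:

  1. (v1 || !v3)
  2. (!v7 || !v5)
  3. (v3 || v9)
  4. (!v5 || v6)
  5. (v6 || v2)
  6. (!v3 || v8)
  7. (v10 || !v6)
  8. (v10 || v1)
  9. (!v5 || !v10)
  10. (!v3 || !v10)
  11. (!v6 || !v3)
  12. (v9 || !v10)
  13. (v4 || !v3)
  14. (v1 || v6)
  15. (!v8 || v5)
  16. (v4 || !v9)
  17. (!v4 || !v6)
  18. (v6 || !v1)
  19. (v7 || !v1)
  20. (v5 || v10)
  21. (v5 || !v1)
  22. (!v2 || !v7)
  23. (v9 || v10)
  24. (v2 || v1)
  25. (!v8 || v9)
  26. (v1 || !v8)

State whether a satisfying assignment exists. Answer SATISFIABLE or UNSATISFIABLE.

v1 = True:
  propagation gives v6=True, v10=True, v5=False; an empty clause results — contradiction.
v1 = False:
  propagation gives v3=False, v9=True, v10=True, v5=False; an empty clause results — contradiction.
Every branch closes, so no satisfying assignment exists.

UNSATISFIABLE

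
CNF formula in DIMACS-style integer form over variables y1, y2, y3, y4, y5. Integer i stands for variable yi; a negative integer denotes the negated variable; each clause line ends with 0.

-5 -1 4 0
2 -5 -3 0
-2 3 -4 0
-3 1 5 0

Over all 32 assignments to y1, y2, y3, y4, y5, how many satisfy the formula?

17

Case analysis on y3 and y5:
  y3=1, y5=1: remaining (y1,y2,y4) ∈ {(0,1,0); (0,1,1); (1,1,1)} — 3.
  y3=1, y5=0: remaining (y1,y2,y4) ∈ {(1,0,0); (1,0,1); (1,1,0); (1,1,1)} — 4.
  y3=0, y5=1: remaining (y1,y2,y4) ∈ {(0,0,0); (0,0,1); (0,1,0); (1,0,1)} — 4.
  y3=0, y5=0: y1 free; 3 ways for (y2,y4) × 2^1 = 6.
Total: 3 + 4 + 4 + 6 = 17.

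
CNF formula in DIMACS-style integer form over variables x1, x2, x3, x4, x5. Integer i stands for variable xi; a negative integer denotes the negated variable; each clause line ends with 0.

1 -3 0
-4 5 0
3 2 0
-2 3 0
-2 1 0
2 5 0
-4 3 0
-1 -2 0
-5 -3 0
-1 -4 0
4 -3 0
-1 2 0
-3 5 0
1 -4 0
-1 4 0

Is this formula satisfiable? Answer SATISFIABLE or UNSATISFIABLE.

x1 = True:
  propagation gives x2=False; an empty clause results — contradiction.
x1 = False:
  propagation gives x3=False, x2=True; an empty clause results — contradiction.
Every branch closes, so no satisfying assignment exists.

UNSATISFIABLE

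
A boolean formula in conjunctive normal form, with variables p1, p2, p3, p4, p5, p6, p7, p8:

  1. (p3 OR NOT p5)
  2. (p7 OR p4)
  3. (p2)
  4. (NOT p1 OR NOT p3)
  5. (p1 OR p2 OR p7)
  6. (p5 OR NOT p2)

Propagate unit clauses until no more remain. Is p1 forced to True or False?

(p2) is a unit clause: p2 = True.
In (p5 OR NOT p2), NOT p2 is now false; p5 must hold, so p5 = True.
(NOT p5 OR p3): since p5 = True, the clause reduces to (p3). p3 = True.
(NOT p3 OR NOT p1): since p3 = True, the clause reduces to (NOT p1). p1 = False.

False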